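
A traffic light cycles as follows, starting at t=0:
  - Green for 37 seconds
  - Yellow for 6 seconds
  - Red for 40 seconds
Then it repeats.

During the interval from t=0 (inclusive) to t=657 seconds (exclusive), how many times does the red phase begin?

Answer: 8

Derivation:
Cycle = 37+6+40 = 83s
red phase starts at t = k*83 + 43 for k=0,1,2,...
Need k*83+43 < 657 → k < 7.398
k ∈ {0, ..., 7} → 8 starts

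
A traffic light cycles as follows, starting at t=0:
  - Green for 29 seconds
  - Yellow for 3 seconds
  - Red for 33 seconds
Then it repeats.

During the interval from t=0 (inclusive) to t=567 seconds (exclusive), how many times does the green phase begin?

Cycle = 29+3+33 = 65s
green phase starts at t = k*65 + 0 for k=0,1,2,...
Need k*65+0 < 567 → k < 8.723
k ∈ {0, ..., 8} → 9 starts

Answer: 9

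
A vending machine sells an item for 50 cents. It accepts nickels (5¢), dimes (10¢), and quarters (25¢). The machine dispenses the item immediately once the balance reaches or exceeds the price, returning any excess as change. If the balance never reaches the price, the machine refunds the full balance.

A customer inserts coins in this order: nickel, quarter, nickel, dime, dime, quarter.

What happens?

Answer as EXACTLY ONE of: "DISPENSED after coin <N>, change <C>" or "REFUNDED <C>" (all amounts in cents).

Answer: DISPENSED after coin 5, change 5

Derivation:
Price: 50¢
Coin 1 (nickel, 5¢): balance = 5¢
Coin 2 (quarter, 25¢): balance = 30¢
Coin 3 (nickel, 5¢): balance = 35¢
Coin 4 (dime, 10¢): balance = 45¢
Coin 5 (dime, 10¢): balance = 55¢
  → balance >= price → DISPENSE, change = 55 - 50 = 5¢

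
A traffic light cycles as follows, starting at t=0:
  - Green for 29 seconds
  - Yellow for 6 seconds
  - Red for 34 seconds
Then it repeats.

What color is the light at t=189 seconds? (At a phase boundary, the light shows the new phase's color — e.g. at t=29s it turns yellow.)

Answer: red

Derivation:
Cycle length = 29 + 6 + 34 = 69s
t = 189, phase_t = 189 mod 69 = 51
51 >= 35 → RED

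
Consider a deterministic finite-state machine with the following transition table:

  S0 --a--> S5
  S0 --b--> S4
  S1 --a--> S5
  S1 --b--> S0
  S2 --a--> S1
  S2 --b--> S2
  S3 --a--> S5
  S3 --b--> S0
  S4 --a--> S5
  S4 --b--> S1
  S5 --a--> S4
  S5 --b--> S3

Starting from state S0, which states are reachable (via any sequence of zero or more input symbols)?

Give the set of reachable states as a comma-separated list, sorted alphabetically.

Answer: S0, S1, S3, S4, S5

Derivation:
BFS from S0:
  visit S0: S0--a-->S5 (new), S0--b-->S4 (new)
  visit S5: S5--a-->S4 (seen), S5--b-->S3 (new)
  visit S4: S4--a-->S5 (seen), S4--b-->S1 (new)
  visit S3: S3--a-->S5 (seen), S3--b-->S0 (seen)
  visit S1: S1--a-->S5 (seen), S1--b-->S0 (seen)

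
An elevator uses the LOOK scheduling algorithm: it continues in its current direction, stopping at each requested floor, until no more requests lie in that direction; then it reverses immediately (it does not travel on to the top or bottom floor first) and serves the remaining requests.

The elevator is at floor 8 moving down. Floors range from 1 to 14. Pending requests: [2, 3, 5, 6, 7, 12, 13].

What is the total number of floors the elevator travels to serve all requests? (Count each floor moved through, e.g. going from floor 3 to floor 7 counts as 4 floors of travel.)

Start at floor 8 moving down, LOOK stop order: [7, 6, 5, 3, 2, 12, 13]
  8 → 7: |7-8| = 1, total = 1
  7 → 6: |6-7| = 1, total = 2
  6 → 5: |5-6| = 1, total = 3
  5 → 3: |3-5| = 2, total = 5
  3 → 2: |2-3| = 1, total = 6
  2 → 12: |12-2| = 10, total = 16
  12 → 13: |13-12| = 1, total = 17

Answer: 17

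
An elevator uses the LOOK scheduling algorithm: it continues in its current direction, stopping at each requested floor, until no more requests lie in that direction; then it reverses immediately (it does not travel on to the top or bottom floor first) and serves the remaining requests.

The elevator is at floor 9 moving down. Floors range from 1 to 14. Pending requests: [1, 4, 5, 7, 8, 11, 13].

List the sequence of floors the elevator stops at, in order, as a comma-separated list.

Current: 9, moving DOWN
Serve below first (descending): [8, 7, 5, 4, 1]
Then reverse, serve above (ascending): [11, 13]

Answer: 8, 7, 5, 4, 1, 11, 13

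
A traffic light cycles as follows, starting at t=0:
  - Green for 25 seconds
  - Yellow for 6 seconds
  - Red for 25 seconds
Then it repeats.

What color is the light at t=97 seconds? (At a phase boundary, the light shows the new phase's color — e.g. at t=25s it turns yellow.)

Cycle length = 25 + 6 + 25 = 56s
t = 97, phase_t = 97 mod 56 = 41
41 >= 31 → RED

Answer: red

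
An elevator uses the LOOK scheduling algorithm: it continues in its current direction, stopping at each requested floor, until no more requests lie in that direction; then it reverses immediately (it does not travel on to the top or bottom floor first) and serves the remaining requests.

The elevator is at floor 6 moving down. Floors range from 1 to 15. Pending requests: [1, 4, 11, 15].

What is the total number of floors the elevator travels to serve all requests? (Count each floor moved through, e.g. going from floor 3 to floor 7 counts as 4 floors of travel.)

Answer: 19

Derivation:
Start at floor 6 moving down, LOOK stop order: [4, 1, 11, 15]
  6 → 4: |4-6| = 2, total = 2
  4 → 1: |1-4| = 3, total = 5
  1 → 11: |11-1| = 10, total = 15
  11 → 15: |15-11| = 4, total = 19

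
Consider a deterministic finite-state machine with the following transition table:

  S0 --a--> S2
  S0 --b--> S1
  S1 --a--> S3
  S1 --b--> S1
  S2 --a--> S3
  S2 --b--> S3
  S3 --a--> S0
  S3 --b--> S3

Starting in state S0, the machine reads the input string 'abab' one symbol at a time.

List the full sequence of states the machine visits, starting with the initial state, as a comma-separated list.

Answer: S0, S2, S3, S0, S1

Derivation:
Start: S0
  read 'a': S0 --a--> S2
  read 'b': S2 --b--> S3
  read 'a': S3 --a--> S0
  read 'b': S0 --b--> S1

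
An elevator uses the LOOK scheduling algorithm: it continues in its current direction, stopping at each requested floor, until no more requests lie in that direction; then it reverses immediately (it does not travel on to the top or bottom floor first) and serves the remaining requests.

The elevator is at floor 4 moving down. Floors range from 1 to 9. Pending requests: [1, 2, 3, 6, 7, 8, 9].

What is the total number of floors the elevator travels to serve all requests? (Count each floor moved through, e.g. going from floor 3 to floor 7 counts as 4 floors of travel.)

Answer: 11

Derivation:
Start at floor 4 moving down, LOOK stop order: [3, 2, 1, 6, 7, 8, 9]
  4 → 3: |3-4| = 1, total = 1
  3 → 2: |2-3| = 1, total = 2
  2 → 1: |1-2| = 1, total = 3
  1 → 6: |6-1| = 5, total = 8
  6 → 7: |7-6| = 1, total = 9
  7 → 8: |8-7| = 1, total = 10
  8 → 9: |9-8| = 1, total = 11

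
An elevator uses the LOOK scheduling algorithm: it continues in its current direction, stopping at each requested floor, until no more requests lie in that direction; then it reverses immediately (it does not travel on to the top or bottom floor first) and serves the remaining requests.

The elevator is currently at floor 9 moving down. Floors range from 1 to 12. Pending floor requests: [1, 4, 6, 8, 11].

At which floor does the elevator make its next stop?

Answer: 8

Derivation:
Current floor: 9, direction: down
Requests above: [11]
Requests below: [1, 4, 6, 8]
Moving down and requests lie below → nearest below is max([1, 4, 6, 8]) = 8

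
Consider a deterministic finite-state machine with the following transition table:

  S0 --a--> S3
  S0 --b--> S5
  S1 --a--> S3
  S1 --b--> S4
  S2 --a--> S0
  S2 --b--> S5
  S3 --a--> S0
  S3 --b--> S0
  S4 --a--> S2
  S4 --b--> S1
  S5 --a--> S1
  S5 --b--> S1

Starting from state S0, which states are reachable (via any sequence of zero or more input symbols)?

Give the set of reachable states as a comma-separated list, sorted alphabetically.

Answer: S0, S1, S2, S3, S4, S5

Derivation:
BFS from S0:
  visit S0: S0--a-->S3 (new), S0--b-->S5 (new)
  visit S3: S3--a-->S0 (seen), S3--b-->S0 (seen)
  visit S5: S5--a-->S1 (new), S5--b-->S1 (seen)
  visit S1: S1--a-->S3 (seen), S1--b-->S4 (new)
  visit S4: S4--a-->S2 (new), S4--b-->S1 (seen)
  visit S2: S2--a-->S0 (seen), S2--b-->S5 (seen)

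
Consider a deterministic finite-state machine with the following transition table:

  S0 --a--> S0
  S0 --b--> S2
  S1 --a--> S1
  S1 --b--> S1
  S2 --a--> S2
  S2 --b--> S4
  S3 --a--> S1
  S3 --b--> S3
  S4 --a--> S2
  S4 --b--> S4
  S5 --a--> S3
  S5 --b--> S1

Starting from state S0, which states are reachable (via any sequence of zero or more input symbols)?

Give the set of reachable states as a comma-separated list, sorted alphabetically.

Answer: S0, S2, S4

Derivation:
BFS from S0:
  visit S0: S0--a-->S0 (seen), S0--b-->S2 (new)
  visit S2: S2--a-->S2 (seen), S2--b-->S4 (new)
  visit S4: S4--a-->S2 (seen), S4--b-->S4 (seen)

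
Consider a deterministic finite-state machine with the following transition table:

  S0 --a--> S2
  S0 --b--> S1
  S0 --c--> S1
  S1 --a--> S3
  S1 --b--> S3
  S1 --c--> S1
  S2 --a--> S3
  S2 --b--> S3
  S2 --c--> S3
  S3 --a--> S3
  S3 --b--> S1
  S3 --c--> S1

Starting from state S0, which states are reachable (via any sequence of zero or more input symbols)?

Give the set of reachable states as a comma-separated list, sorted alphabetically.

Answer: S0, S1, S2, S3

Derivation:
BFS from S0:
  visit S0: S0--a-->S2 (new), S0--b-->S1 (new), S0--c-->S1 (seen)
  visit S2: S2--a-->S3 (new), S2--b-->S3 (seen), S2--c-->S3 (seen)
  visit S1: S1--a-->S3 (seen), S1--b-->S3 (seen), S1--c-->S1 (seen)
  visit S3: S3--a-->S3 (seen), S3--b-->S1 (seen), S3--c-->S1 (seen)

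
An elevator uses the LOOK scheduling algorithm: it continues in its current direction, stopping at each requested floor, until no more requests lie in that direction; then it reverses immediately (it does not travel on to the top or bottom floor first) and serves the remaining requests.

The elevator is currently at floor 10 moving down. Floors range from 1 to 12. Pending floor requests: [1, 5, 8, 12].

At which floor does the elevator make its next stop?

Answer: 8

Derivation:
Current floor: 10, direction: down
Requests above: [12]
Requests below: [1, 5, 8]
Moving down and requests lie below → nearest below is max([1, 5, 8]) = 8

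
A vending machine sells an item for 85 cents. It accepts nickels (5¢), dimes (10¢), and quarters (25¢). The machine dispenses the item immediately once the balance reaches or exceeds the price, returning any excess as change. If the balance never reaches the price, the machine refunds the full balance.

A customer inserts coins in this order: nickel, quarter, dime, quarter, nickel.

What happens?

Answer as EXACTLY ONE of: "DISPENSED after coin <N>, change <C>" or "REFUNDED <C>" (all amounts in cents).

Price: 85¢
Coin 1 (nickel, 5¢): balance = 5¢
Coin 2 (quarter, 25¢): balance = 30¢
Coin 3 (dime, 10¢): balance = 40¢
Coin 4 (quarter, 25¢): balance = 65¢
Coin 5 (nickel, 5¢): balance = 70¢
All coins inserted, balance 70¢ < price 85¢ → REFUND 70¢

Answer: REFUNDED 70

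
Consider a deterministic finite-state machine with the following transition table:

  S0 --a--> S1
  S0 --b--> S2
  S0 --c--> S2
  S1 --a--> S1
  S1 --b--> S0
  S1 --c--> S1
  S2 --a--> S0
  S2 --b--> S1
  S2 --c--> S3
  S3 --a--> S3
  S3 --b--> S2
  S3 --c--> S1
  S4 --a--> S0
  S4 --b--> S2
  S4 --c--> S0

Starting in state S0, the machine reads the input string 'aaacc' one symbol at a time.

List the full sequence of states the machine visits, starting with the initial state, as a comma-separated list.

Start: S0
  read 'a': S0 --a--> S1
  read 'a': S1 --a--> S1
  read 'a': S1 --a--> S1
  read 'c': S1 --c--> S1
  read 'c': S1 --c--> S1

Answer: S0, S1, S1, S1, S1, S1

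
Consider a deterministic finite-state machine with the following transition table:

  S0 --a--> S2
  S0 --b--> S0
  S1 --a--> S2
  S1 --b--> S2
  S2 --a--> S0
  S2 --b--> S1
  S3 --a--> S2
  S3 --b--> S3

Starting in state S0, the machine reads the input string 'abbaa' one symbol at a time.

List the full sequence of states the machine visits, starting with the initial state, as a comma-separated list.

Answer: S0, S2, S1, S2, S0, S2

Derivation:
Start: S0
  read 'a': S0 --a--> S2
  read 'b': S2 --b--> S1
  read 'b': S1 --b--> S2
  read 'a': S2 --a--> S0
  read 'a': S0 --a--> S2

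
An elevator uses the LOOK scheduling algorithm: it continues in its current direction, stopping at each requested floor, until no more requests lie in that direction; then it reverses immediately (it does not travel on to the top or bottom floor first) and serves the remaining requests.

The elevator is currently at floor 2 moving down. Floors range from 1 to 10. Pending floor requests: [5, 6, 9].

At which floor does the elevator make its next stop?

Current floor: 2, direction: down
Requests above: [5, 6, 9]
Requests below: []
Moving down but no requests below → reverse; nearest above is min([5, 6, 9]) = 5

Answer: 5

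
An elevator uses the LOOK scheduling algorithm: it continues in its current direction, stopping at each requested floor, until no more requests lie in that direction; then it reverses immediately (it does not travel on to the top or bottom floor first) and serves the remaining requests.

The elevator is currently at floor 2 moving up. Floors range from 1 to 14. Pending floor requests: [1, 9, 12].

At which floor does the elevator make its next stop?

Answer: 9

Derivation:
Current floor: 2, direction: up
Requests above: [9, 12]
Requests below: [1]
Moving up and requests lie above → nearest above is min([9, 12]) = 9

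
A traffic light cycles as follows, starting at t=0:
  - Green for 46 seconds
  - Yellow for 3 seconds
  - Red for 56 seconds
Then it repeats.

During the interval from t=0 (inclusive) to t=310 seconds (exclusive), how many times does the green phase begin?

Answer: 3

Derivation:
Cycle = 46+3+56 = 105s
green phase starts at t = k*105 + 0 for k=0,1,2,...
Need k*105+0 < 310 → k < 2.952
k ∈ {0, ..., 2} → 3 starts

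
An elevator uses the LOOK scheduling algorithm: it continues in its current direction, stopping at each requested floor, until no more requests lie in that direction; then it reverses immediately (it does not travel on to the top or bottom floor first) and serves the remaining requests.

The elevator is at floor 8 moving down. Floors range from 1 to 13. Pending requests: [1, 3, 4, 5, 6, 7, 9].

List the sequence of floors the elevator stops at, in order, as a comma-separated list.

Current: 8, moving DOWN
Serve below first (descending): [7, 6, 5, 4, 3, 1]
Then reverse, serve above (ascending): [9]

Answer: 7, 6, 5, 4, 3, 1, 9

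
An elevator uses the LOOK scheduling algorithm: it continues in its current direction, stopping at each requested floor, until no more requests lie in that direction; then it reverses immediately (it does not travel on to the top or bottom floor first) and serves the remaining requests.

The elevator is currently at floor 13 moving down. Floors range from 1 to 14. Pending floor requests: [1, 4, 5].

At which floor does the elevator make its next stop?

Answer: 5

Derivation:
Current floor: 13, direction: down
Requests above: []
Requests below: [1, 4, 5]
Moving down and requests lie below → nearest below is max([1, 4, 5]) = 5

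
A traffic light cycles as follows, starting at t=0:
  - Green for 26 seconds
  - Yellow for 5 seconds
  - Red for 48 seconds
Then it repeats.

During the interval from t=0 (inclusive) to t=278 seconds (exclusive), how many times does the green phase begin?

Answer: 4

Derivation:
Cycle = 26+5+48 = 79s
green phase starts at t = k*79 + 0 for k=0,1,2,...
Need k*79+0 < 278 → k < 3.519
k ∈ {0, ..., 3} → 4 starts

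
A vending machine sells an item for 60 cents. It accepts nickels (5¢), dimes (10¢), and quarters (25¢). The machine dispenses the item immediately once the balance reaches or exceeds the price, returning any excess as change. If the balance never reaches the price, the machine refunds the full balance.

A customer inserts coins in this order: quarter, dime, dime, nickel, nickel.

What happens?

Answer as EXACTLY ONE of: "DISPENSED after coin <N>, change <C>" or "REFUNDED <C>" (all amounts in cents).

Price: 60¢
Coin 1 (quarter, 25¢): balance = 25¢
Coin 2 (dime, 10¢): balance = 35¢
Coin 3 (dime, 10¢): balance = 45¢
Coin 4 (nickel, 5¢): balance = 50¢
Coin 5 (nickel, 5¢): balance = 55¢
All coins inserted, balance 55¢ < price 60¢ → REFUND 55¢

Answer: REFUNDED 55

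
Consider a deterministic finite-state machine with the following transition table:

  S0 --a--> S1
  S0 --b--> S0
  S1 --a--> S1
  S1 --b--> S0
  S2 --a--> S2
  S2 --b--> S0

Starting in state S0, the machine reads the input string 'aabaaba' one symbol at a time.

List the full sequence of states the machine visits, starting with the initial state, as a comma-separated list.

Start: S0
  read 'a': S0 --a--> S1
  read 'a': S1 --a--> S1
  read 'b': S1 --b--> S0
  read 'a': S0 --a--> S1
  read 'a': S1 --a--> S1
  read 'b': S1 --b--> S0
  read 'a': S0 --a--> S1

Answer: S0, S1, S1, S0, S1, S1, S0, S1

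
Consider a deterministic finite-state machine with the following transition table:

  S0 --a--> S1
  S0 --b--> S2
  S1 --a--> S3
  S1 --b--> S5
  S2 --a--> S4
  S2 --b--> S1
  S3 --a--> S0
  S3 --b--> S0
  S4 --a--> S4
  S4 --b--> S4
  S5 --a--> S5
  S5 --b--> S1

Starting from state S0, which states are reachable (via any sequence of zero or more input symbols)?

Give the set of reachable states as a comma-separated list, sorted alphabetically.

BFS from S0:
  visit S0: S0--a-->S1 (new), S0--b-->S2 (new)
  visit S1: S1--a-->S3 (new), S1--b-->S5 (new)
  visit S2: S2--a-->S4 (new), S2--b-->S1 (seen)
  visit S3: S3--a-->S0 (seen), S3--b-->S0 (seen)
  visit S5: S5--a-->S5 (seen), S5--b-->S1 (seen)
  visit S4: S4--a-->S4 (seen), S4--b-->S4 (seen)

Answer: S0, S1, S2, S3, S4, S5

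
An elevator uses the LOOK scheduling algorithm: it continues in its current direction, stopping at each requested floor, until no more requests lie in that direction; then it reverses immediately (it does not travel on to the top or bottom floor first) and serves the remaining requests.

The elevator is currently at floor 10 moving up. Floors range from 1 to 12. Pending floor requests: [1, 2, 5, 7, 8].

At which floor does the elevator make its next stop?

Current floor: 10, direction: up
Requests above: []
Requests below: [1, 2, 5, 7, 8]
Moving up but no requests above → reverse; nearest below is max([1, 2, 5, 7, 8]) = 8

Answer: 8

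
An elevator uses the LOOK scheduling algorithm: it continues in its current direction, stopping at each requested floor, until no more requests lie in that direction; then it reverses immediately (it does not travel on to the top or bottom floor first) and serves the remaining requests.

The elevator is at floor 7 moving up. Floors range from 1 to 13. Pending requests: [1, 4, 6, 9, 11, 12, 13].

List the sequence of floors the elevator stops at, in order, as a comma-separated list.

Current: 7, moving UP
Serve above first (ascending): [9, 11, 12, 13]
Then reverse, serve below (descending): [6, 4, 1]

Answer: 9, 11, 12, 13, 6, 4, 1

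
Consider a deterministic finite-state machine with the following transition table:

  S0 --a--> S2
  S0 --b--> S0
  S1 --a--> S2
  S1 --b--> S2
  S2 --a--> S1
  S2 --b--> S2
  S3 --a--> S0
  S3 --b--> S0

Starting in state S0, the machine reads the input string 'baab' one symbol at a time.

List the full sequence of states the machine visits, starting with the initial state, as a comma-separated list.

Answer: S0, S0, S2, S1, S2

Derivation:
Start: S0
  read 'b': S0 --b--> S0
  read 'a': S0 --a--> S2
  read 'a': S2 --a--> S1
  read 'b': S1 --b--> S2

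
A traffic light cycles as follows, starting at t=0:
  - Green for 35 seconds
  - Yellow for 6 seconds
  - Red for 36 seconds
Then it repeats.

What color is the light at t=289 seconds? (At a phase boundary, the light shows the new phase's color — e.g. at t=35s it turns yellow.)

Answer: red

Derivation:
Cycle length = 35 + 6 + 36 = 77s
t = 289, phase_t = 289 mod 77 = 58
58 >= 41 → RED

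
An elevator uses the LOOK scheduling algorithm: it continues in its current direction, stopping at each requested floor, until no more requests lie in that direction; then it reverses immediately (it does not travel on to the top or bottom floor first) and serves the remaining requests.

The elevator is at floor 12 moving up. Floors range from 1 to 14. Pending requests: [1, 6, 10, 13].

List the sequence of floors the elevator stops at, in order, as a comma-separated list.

Current: 12, moving UP
Serve above first (ascending): [13]
Then reverse, serve below (descending): [10, 6, 1]

Answer: 13, 10, 6, 1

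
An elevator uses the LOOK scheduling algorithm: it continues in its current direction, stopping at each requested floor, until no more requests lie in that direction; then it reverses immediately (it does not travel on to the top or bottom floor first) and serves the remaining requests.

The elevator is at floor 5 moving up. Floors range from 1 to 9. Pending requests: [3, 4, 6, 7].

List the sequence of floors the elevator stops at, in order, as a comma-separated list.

Current: 5, moving UP
Serve above first (ascending): [6, 7]
Then reverse, serve below (descending): [4, 3]

Answer: 6, 7, 4, 3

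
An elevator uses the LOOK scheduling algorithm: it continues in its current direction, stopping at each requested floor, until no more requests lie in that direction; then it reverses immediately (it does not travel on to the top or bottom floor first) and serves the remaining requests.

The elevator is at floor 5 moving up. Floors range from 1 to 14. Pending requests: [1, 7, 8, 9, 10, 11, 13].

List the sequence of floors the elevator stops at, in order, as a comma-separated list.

Answer: 7, 8, 9, 10, 11, 13, 1

Derivation:
Current: 5, moving UP
Serve above first (ascending): [7, 8, 9, 10, 11, 13]
Then reverse, serve below (descending): [1]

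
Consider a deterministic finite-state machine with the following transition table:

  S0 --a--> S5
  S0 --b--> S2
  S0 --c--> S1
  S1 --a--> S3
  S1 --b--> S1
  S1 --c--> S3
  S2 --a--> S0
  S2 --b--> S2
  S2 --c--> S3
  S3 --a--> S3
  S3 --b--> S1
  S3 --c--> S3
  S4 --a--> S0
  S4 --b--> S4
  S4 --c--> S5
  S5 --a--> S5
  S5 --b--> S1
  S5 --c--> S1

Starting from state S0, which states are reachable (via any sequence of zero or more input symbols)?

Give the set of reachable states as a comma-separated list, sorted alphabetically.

BFS from S0:
  visit S0: S0--a-->S5 (new), S0--b-->S2 (new), S0--c-->S1 (new)
  visit S5: S5--a-->S5 (seen), S5--b-->S1 (seen), S5--c-->S1 (seen)
  visit S2: S2--a-->S0 (seen), S2--b-->S2 (seen), S2--c-->S3 (new)
  visit S1: S1--a-->S3 (seen), S1--b-->S1 (seen), S1--c-->S3 (seen)
  visit S3: S3--a-->S3 (seen), S3--b-->S1 (seen), S3--c-->S3 (seen)

Answer: S0, S1, S2, S3, S5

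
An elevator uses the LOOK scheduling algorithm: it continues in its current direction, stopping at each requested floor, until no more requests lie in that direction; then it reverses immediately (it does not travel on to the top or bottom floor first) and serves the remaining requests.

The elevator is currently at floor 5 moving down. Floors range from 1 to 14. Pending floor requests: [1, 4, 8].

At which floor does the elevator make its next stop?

Current floor: 5, direction: down
Requests above: [8]
Requests below: [1, 4]
Moving down and requests lie below → nearest below is max([1, 4]) = 4

Answer: 4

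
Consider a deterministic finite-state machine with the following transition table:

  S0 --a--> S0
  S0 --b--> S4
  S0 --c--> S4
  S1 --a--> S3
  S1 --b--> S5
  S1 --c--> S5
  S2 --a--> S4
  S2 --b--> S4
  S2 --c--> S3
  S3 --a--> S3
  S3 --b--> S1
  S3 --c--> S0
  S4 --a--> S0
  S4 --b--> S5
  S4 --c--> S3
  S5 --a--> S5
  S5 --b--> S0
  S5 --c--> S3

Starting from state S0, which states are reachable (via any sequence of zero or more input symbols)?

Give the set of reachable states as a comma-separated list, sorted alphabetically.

Answer: S0, S1, S3, S4, S5

Derivation:
BFS from S0:
  visit S0: S0--a-->S0 (seen), S0--b-->S4 (new), S0--c-->S4 (seen)
  visit S4: S4--a-->S0 (seen), S4--b-->S5 (new), S4--c-->S3 (new)
  visit S5: S5--a-->S5 (seen), S5--b-->S0 (seen), S5--c-->S3 (seen)
  visit S3: S3--a-->S3 (seen), S3--b-->S1 (new), S3--c-->S0 (seen)
  visit S1: S1--a-->S3 (seen), S1--b-->S5 (seen), S1--c-->S5 (seen)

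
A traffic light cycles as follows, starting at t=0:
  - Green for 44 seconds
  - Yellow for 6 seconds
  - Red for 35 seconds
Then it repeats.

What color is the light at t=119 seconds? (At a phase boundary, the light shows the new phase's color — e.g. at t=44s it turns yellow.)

Answer: green

Derivation:
Cycle length = 44 + 6 + 35 = 85s
t = 119, phase_t = 119 mod 85 = 34
34 < 44 (green end) → GREEN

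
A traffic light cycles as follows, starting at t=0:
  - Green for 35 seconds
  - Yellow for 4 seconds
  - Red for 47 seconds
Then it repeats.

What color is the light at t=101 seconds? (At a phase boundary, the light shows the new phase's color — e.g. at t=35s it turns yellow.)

Cycle length = 35 + 4 + 47 = 86s
t = 101, phase_t = 101 mod 86 = 15
15 < 35 (green end) → GREEN

Answer: green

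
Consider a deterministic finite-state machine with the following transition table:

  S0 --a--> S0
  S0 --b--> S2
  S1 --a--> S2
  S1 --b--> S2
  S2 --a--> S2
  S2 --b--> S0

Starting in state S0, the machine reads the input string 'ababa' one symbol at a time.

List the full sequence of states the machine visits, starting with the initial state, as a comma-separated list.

Start: S0
  read 'a': S0 --a--> S0
  read 'b': S0 --b--> S2
  read 'a': S2 --a--> S2
  read 'b': S2 --b--> S0
  read 'a': S0 --a--> S0

Answer: S0, S0, S2, S2, S0, S0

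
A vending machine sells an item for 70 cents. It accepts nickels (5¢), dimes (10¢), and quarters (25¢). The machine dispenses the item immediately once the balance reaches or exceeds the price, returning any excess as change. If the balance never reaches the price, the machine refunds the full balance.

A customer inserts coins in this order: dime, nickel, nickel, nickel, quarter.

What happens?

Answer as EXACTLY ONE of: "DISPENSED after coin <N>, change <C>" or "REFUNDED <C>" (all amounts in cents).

Answer: REFUNDED 50

Derivation:
Price: 70¢
Coin 1 (dime, 10¢): balance = 10¢
Coin 2 (nickel, 5¢): balance = 15¢
Coin 3 (nickel, 5¢): balance = 20¢
Coin 4 (nickel, 5¢): balance = 25¢
Coin 5 (quarter, 25¢): balance = 50¢
All coins inserted, balance 50¢ < price 70¢ → REFUND 50¢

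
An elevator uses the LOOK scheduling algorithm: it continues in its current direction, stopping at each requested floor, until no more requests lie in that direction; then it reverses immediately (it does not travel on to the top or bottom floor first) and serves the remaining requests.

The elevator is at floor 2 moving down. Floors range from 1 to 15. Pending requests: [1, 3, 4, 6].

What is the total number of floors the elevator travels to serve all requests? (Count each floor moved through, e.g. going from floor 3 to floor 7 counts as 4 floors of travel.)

Start at floor 2 moving down, LOOK stop order: [1, 3, 4, 6]
  2 → 1: |1-2| = 1, total = 1
  1 → 3: |3-1| = 2, total = 3
  3 → 4: |4-3| = 1, total = 4
  4 → 6: |6-4| = 2, total = 6

Answer: 6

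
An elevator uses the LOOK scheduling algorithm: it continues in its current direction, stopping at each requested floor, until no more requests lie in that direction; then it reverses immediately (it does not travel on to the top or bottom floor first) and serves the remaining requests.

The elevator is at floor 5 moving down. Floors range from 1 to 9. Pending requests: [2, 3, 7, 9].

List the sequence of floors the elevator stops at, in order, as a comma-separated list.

Current: 5, moving DOWN
Serve below first (descending): [3, 2]
Then reverse, serve above (ascending): [7, 9]

Answer: 3, 2, 7, 9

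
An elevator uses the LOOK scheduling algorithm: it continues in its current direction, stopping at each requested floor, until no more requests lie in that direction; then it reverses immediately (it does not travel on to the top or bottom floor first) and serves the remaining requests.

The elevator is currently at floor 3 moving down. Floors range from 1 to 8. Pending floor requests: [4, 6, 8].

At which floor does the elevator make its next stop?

Answer: 4

Derivation:
Current floor: 3, direction: down
Requests above: [4, 6, 8]
Requests below: []
Moving down but no requests below → reverse; nearest above is min([4, 6, 8]) = 4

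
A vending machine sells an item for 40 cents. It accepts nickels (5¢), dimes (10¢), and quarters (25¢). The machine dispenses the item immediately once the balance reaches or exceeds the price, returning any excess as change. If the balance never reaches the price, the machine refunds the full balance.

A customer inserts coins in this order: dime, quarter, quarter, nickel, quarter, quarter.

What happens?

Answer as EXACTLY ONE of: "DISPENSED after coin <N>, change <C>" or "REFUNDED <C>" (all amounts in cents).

Price: 40¢
Coin 1 (dime, 10¢): balance = 10¢
Coin 2 (quarter, 25¢): balance = 35¢
Coin 3 (quarter, 25¢): balance = 60¢
  → balance >= price → DISPENSE, change = 60 - 40 = 20¢

Answer: DISPENSED after coin 3, change 20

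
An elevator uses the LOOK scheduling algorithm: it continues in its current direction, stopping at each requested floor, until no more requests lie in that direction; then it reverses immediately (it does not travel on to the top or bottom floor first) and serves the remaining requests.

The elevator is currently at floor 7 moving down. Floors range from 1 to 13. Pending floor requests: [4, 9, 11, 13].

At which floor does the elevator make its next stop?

Answer: 4

Derivation:
Current floor: 7, direction: down
Requests above: [9, 11, 13]
Requests below: [4]
Moving down and requests lie below → nearest below is max([4]) = 4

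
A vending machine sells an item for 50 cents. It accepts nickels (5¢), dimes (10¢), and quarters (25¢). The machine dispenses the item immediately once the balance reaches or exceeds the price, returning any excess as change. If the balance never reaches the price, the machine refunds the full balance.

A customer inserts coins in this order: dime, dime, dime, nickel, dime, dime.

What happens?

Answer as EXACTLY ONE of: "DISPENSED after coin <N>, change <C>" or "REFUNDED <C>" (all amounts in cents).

Answer: DISPENSED after coin 6, change 5

Derivation:
Price: 50¢
Coin 1 (dime, 10¢): balance = 10¢
Coin 2 (dime, 10¢): balance = 20¢
Coin 3 (dime, 10¢): balance = 30¢
Coin 4 (nickel, 5¢): balance = 35¢
Coin 5 (dime, 10¢): balance = 45¢
Coin 6 (dime, 10¢): balance = 55¢
  → balance >= price → DISPENSE, change = 55 - 50 = 5¢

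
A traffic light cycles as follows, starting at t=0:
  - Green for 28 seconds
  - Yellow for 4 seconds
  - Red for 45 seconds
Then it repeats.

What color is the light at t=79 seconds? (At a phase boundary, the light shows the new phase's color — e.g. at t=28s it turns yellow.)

Cycle length = 28 + 4 + 45 = 77s
t = 79, phase_t = 79 mod 77 = 2
2 < 28 (green end) → GREEN

Answer: green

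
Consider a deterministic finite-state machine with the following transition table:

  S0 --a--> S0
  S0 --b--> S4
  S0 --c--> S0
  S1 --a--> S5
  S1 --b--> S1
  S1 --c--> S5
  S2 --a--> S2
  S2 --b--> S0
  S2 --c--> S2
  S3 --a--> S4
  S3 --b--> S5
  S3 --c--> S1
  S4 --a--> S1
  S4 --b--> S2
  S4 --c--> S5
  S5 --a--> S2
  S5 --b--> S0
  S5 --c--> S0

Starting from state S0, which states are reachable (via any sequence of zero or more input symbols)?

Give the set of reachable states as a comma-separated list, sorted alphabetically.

BFS from S0:
  visit S0: S0--a-->S0 (seen), S0--b-->S4 (new), S0--c-->S0 (seen)
  visit S4: S4--a-->S1 (new), S4--b-->S2 (new), S4--c-->S5 (new)
  visit S1: S1--a-->S5 (seen), S1--b-->S1 (seen), S1--c-->S5 (seen)
  visit S2: S2--a-->S2 (seen), S2--b-->S0 (seen), S2--c-->S2 (seen)
  visit S5: S5--a-->S2 (seen), S5--b-->S0 (seen), S5--c-->S0 (seen)

Answer: S0, S1, S2, S4, S5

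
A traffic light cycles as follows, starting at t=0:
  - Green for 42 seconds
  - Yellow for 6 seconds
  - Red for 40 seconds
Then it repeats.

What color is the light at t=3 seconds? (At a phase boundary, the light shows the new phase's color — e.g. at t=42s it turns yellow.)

Answer: green

Derivation:
Cycle length = 42 + 6 + 40 = 88s
t = 3, phase_t = 3 mod 88 = 3
3 < 42 (green end) → GREEN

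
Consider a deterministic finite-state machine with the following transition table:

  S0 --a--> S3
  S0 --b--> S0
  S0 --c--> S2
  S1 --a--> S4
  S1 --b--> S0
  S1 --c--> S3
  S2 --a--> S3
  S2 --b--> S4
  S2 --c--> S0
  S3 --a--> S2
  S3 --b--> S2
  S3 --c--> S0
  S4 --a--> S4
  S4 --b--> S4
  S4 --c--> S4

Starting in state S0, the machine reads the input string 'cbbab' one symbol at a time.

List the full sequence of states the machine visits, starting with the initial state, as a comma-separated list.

Answer: S0, S2, S4, S4, S4, S4

Derivation:
Start: S0
  read 'c': S0 --c--> S2
  read 'b': S2 --b--> S4
  read 'b': S4 --b--> S4
  read 'a': S4 --a--> S4
  read 'b': S4 --b--> S4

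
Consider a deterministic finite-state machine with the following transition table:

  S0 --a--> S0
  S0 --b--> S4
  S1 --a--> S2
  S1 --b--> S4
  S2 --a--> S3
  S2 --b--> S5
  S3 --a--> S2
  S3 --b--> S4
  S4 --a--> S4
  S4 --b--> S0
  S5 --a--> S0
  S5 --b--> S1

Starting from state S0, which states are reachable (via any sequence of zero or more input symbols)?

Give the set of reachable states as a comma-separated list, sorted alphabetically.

BFS from S0:
  visit S0: S0--a-->S0 (seen), S0--b-->S4 (new)
  visit S4: S4--a-->S4 (seen), S4--b-->S0 (seen)

Answer: S0, S4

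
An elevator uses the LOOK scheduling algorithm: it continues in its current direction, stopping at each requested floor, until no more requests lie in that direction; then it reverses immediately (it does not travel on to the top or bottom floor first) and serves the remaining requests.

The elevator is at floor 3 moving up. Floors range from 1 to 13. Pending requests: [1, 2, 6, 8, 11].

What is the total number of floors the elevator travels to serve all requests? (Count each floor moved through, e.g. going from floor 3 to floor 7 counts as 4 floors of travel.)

Answer: 18

Derivation:
Start at floor 3 moving up, LOOK stop order: [6, 8, 11, 2, 1]
  3 → 6: |6-3| = 3, total = 3
  6 → 8: |8-6| = 2, total = 5
  8 → 11: |11-8| = 3, total = 8
  11 → 2: |2-11| = 9, total = 17
  2 → 1: |1-2| = 1, total = 18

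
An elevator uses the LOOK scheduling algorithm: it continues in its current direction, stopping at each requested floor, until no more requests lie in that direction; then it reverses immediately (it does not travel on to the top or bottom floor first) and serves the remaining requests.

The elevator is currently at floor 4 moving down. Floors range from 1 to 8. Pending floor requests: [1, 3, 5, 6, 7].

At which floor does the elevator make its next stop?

Answer: 3

Derivation:
Current floor: 4, direction: down
Requests above: [5, 6, 7]
Requests below: [1, 3]
Moving down and requests lie below → nearest below is max([1, 3]) = 3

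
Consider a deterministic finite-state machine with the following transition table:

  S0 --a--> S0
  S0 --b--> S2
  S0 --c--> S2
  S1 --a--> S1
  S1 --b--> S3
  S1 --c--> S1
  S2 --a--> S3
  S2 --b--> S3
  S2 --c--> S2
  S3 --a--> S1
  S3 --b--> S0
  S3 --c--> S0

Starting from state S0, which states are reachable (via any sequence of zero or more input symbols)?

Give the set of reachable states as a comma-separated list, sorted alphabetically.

Answer: S0, S1, S2, S3

Derivation:
BFS from S0:
  visit S0: S0--a-->S0 (seen), S0--b-->S2 (new), S0--c-->S2 (seen)
  visit S2: S2--a-->S3 (new), S2--b-->S3 (seen), S2--c-->S2 (seen)
  visit S3: S3--a-->S1 (new), S3--b-->S0 (seen), S3--c-->S0 (seen)
  visit S1: S1--a-->S1 (seen), S1--b-->S3 (seen), S1--c-->S1 (seen)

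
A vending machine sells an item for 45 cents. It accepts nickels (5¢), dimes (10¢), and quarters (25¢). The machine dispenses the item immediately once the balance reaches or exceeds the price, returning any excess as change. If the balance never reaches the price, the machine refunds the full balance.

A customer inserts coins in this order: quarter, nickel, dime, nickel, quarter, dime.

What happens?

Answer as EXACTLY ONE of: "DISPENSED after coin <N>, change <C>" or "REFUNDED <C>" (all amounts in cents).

Answer: DISPENSED after coin 4, change 0

Derivation:
Price: 45¢
Coin 1 (quarter, 25¢): balance = 25¢
Coin 2 (nickel, 5¢): balance = 30¢
Coin 3 (dime, 10¢): balance = 40¢
Coin 4 (nickel, 5¢): balance = 45¢
  → balance >= price → DISPENSE, change = 45 - 45 = 0¢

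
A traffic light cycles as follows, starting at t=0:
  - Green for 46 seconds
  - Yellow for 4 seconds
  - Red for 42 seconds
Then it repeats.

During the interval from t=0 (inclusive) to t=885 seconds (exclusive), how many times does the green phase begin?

Cycle = 46+4+42 = 92s
green phase starts at t = k*92 + 0 for k=0,1,2,...
Need k*92+0 < 885 → k < 9.620
k ∈ {0, ..., 9} → 10 starts

Answer: 10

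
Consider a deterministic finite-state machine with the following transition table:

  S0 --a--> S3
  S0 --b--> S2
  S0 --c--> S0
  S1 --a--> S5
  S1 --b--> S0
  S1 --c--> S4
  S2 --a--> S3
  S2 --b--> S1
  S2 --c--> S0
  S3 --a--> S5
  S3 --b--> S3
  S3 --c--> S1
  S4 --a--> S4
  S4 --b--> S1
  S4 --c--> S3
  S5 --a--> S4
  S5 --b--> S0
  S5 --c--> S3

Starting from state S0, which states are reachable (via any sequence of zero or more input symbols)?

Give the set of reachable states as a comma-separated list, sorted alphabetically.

Answer: S0, S1, S2, S3, S4, S5

Derivation:
BFS from S0:
  visit S0: S0--a-->S3 (new), S0--b-->S2 (new), S0--c-->S0 (seen)
  visit S3: S3--a-->S5 (new), S3--b-->S3 (seen), S3--c-->S1 (new)
  visit S2: S2--a-->S3 (seen), S2--b-->S1 (seen), S2--c-->S0 (seen)
  visit S5: S5--a-->S4 (new), S5--b-->S0 (seen), S5--c-->S3 (seen)
  visit S1: S1--a-->S5 (seen), S1--b-->S0 (seen), S1--c-->S4 (seen)
  visit S4: S4--a-->S4 (seen), S4--b-->S1 (seen), S4--c-->S3 (seen)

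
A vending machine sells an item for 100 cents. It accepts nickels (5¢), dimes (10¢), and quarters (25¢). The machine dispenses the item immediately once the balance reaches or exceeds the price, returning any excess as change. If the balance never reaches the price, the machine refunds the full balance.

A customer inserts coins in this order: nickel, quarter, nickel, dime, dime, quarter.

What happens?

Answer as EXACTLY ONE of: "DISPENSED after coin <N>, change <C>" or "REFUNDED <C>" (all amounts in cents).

Answer: REFUNDED 80

Derivation:
Price: 100¢
Coin 1 (nickel, 5¢): balance = 5¢
Coin 2 (quarter, 25¢): balance = 30¢
Coin 3 (nickel, 5¢): balance = 35¢
Coin 4 (dime, 10¢): balance = 45¢
Coin 5 (dime, 10¢): balance = 55¢
Coin 6 (quarter, 25¢): balance = 80¢
All coins inserted, balance 80¢ < price 100¢ → REFUND 80¢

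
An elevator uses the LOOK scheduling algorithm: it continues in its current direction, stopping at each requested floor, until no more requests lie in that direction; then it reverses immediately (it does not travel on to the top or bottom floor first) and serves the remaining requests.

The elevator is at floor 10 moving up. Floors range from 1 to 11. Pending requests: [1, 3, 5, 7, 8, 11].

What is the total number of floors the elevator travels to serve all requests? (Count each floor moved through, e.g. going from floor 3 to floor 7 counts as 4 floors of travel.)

Answer: 11

Derivation:
Start at floor 10 moving up, LOOK stop order: [11, 8, 7, 5, 3, 1]
  10 → 11: |11-10| = 1, total = 1
  11 → 8: |8-11| = 3, total = 4
  8 → 7: |7-8| = 1, total = 5
  7 → 5: |5-7| = 2, total = 7
  5 → 3: |3-5| = 2, total = 9
  3 → 1: |1-3| = 2, total = 11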